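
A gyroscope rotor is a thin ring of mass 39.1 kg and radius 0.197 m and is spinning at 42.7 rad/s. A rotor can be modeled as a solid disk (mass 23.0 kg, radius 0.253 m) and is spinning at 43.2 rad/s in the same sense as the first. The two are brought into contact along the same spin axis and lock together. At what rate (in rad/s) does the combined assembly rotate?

|ω_f| ≈ 42.9 rad/s

The coupling torques are internal; angular momentum about the shared axis is conserved.
Moments of inertia: I_A = (39.1)(0.197)² = 1.517 kg·m²; I_B = ½(23.0)(0.253)² = 0.7361 kg·m².
Taking A's sense as positive: L = (1.517)(42.7) + (0.7361)(43.2) = 96.59 kg·m²·rad/s.
Combined I = 1.517 + 0.7361 = 2.254 kg·m².
ω_f = L / I = 96.59 / 2.254 = 42.86 rad/s.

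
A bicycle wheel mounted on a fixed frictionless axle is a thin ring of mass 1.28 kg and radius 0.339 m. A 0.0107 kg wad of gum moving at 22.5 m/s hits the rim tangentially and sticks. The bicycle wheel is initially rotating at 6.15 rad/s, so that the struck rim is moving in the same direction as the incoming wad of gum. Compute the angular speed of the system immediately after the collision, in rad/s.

|ω_f| ≈ 6.65 rad/s

The axle reaction passes through the axle and exerts no torque about it; angular momentum about the axle is conserved through the impact.
I_p = (1.28)(0.339)² = 0.1471 kg·m². Taking the sense of the wad of gum's angular momentum as positive, L_{wad} = m v R = (0.0107)(22.5)(0.339) = 0.08161 kg·m²/s.
L_i = +I_p ω_p + m v R = +(0.1471)(6.15) + 0.08161 = 0.9863 kg·m²/s.
After sticking, I_f = I_p + m R² = 0.1471 + (0.0107)(0.339)² = 0.1483 kg·m².
ω_f = L_i / I_f = 0.9863 / 0.1483 = 6.649 rad/s.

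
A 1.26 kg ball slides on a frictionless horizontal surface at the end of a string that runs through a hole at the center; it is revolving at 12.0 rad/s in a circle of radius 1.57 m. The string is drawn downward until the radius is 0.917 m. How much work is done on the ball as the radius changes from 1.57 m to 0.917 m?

The constraining force is radial, so m r² ω about the center is conserved.
ω₂ = ω₁ (r₁/r₂)² = (12.0)(1.57/0.917)² = 35.18 rad/s.
W = ΔKE = ½m(v₂² − v₁²) = 431.9 J.

W ≈ 432 J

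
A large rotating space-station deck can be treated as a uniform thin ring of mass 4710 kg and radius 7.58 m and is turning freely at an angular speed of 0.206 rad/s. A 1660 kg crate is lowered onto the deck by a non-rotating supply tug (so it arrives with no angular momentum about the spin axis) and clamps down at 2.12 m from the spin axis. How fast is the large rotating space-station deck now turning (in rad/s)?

No external torque acts about the spin axis; L_before = L_after.
I_p = (4710)(7.58)² = 2.706e+05 kg·m².
Added inertia Σmr² = (1660)(2.12)² = 7461 kg·m²; I_f = 2.706e+05 + 7461 = 2.781e+05 kg·m².
ω_f = I_p ω_i / I_f = (2.706e+05)(0.206) / 2.781e+05 = 0.2005 rad/s.

ω_f ≈ 0.200 rad/s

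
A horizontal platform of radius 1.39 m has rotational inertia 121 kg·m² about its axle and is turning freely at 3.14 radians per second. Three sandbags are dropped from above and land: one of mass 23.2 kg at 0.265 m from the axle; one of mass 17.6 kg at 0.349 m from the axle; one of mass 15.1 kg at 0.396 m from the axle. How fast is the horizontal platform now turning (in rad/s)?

ω_f ≈ 2.99 rad/s

No external torque acts about the axle; L_before = L_after.
Added inertia Σmr² = (23.2)(0.265)² + (17.6)(0.349)² + (15.1)(0.396)² = 6.141 kg·m²; I_f = 121.0 + 6.141 = 127.1 kg·m².
ω_f = I_p ω_i / I_f = (121.0)(3.14) / 127.1 = 2.988 rad/s.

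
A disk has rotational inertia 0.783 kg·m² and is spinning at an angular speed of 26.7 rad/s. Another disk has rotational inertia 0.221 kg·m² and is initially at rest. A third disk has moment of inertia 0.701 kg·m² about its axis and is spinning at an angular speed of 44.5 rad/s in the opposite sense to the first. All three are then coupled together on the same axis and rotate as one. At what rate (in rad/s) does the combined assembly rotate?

The coupling torques are internal; angular momentum about the shared axis is conserved.
Taking A's sense as positive: L = (0.7830)(26.7) − (0.7010)(44.5) = -10.29 kg·m²·rad/s.
Combined I = 0.7830 + 0.2210 + 0.7010 = 1.705 kg·m².
ω_f = L / I = -10.29 / 1.705 = -6.034 rad/s.

|ω_f| ≈ 6.03 rad/s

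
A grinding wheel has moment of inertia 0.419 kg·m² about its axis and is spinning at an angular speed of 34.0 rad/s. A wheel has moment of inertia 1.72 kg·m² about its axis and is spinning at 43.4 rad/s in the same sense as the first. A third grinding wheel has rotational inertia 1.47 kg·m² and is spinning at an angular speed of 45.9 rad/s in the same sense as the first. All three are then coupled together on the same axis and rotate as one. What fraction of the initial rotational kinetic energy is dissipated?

No external torque acts about the common axis, so total angular momentum is conserved.
Taking A's sense as positive: L = (0.4190)(34.0) + (1.720)(43.4) + (1.470)(45.9) = 156.4 kg·m²·rad/s.
Combined I = 0.4190 + 1.720 + 1.470 = 3.609 kg·m².
ω_f = L / I = 156.4 / 3.609 = 43.33 rad/s.
KE_i = ½ΣIω² = 3411 J; KE_f = ½(3.609)(43.33)² = 3387 J.
Fraction dissipated = (KE_i − KE_f)/KE_i = 0.006772.

fraction ≈ 0.00677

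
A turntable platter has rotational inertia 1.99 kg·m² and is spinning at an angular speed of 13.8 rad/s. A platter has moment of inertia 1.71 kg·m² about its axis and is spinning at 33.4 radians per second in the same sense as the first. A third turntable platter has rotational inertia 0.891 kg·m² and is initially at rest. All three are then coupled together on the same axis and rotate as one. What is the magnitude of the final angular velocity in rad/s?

No external torque acts about the common axis, so total angular momentum is conserved.
Taking A's sense as positive: L = (1.990)(13.8) + (1.710)(33.4) = 84.58 kg·m²·rad/s.
Combined I = 1.990 + 1.710 + 0.8910 = 4.591 kg·m².
ω_f = L / I = 84.58 / 4.591 = 18.42 rad/s.

|ω_f| ≈ 18.4 rad/s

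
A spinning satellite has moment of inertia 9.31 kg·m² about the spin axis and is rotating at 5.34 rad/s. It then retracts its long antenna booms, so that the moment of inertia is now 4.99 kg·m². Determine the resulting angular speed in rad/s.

With no external torque about the axis, L is conserved: I₁ω₁ = I₂ω₂.
ω₂ = I₁ω₁ / I₂ = (9.310)(5.34 rad/s) / (4.990) = 9.963 rad/s.

ω₂ ≈ 9.96 rad/s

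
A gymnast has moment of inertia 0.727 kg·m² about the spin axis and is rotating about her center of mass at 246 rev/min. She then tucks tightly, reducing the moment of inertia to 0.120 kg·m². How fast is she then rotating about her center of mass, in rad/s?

Angular momentum about the spin axis is conserved since the torque about it is zero.
ω₂ = I₁ω₁ / I₂ = (0.7270)(246 rpm) / (0.1200) = 1490 rpm = 156.1 rad/s.

ω₂ ≈ 156 rad/s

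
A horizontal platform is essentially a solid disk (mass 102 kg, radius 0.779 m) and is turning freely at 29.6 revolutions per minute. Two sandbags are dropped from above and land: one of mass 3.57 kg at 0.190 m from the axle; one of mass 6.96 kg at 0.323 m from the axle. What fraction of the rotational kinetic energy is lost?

fraction ≈ 0.0269

No external torque acts about the axle; L_before = L_after.
I_p = ½(102)(0.779)² = 30.95 kg·m².
Added inertia Σmr² = (3.57)(0.190)² + (6.96)(0.323)² = 0.8550 kg·m²; I_f = 30.95 + 0.8550 = 31.80 kg·m².
ω_f = I_p ω_i / I_f = (30.95)(29.6) / 31.80 = 28.80 rpm.
KE_i = ½(30.95)(3.100 rad/s)² = 148.7 J; KE_f = ½(31.80)(3.016)² = 144.7 J.
Fraction lost = 0.02688.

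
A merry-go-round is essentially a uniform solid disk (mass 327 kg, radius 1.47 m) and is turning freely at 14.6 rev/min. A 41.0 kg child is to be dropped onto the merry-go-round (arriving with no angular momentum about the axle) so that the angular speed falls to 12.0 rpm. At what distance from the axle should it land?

r ≈ 1.37 m

The added mass arrives with no angular momentum about the axle, and any external torque about the axle is negligible, so the system's angular momentum is conserved.
I_p = ½(327)(1.47)² = 353.3 kg·m².
I_p ω_i = (I_p + m r²) ω_f ⇒ m r² = I_p(ω_i/ω_f − 1) = 353.3(14.6/12.0 − 1) = 76.55 kg·m².
r = √(76.55/41.0) = 1.366 m.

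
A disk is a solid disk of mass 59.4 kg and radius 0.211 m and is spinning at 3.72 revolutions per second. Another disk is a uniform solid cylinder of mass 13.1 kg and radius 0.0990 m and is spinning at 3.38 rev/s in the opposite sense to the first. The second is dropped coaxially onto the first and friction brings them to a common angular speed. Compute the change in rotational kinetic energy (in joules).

ΔKE ≈ -60.9 J

The coupling torques are internal; angular momentum about the shared axis is conserved.
Moments of inertia: I_A = ½(59.4)(0.211)² = 1.322 kg·m²; I_B = ½(13.1)(0.0990)² = 0.06420 kg·m².
Taking A's sense as positive: L = (1.322)(3.72) − (0.06420)(3.38) = 4.702 kg·m²·rev/s.
Combined I = 1.322 + 0.06420 = 1.386 kg·m².
ω_f = L / I = 4.702 / 1.386 = 3.391 rev/s.
KE_i = ½ΣIω² = 375.7 J; KE_f = ½(1.386)(21.31)² = 314.7 J.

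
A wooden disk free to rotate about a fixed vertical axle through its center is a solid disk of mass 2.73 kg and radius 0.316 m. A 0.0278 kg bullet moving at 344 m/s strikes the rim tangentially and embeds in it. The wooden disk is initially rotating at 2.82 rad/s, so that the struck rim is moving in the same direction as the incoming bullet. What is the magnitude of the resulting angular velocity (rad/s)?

The axle reaction passes through the axle and exerts no torque about it; angular momentum about the axle is conserved through the impact.
I_p = ½(2.73)(0.316)² = 0.1363 kg·m². Taking the sense of the bullet's angular momentum as positive, L_{bullet} = m v R = (0.0278)(344)(0.316) = 3.022 kg·m²/s.
L_i = +I_p ω_p + m v R = +(0.1363)(2.82) + 3.022 = 3.406 kg·m²/s.
After sticking, I_f = I_p + m R² = 0.1363 + (0.0278)(0.316)² = 0.1391 kg·m².
ω_f = L_i / I_f = 3.406 / 0.1391 = 24.49 rad/s.

|ω_f| ≈ 24.5 rad/s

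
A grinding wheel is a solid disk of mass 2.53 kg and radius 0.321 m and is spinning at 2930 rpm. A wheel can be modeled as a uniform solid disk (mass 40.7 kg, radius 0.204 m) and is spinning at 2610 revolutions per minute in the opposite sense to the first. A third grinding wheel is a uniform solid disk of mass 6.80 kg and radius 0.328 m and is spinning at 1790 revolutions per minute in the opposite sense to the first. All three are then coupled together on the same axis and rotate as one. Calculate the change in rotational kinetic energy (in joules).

ΔKE ≈ -19000 J

No external torque acts about the common axis, so total angular momentum is conserved.
Moments of inertia: I_A = ½(2.53)(0.321)² = 0.1303 kg·m²; I_B = ½(40.7)(0.204)² = 0.8469 kg·m²; I_C = ½(6.80)(0.328)² = 0.3658 kg·m².
Taking A's sense as positive: L = (0.1303)(2930) − (0.8469)(2610) − (0.3658)(1790) = -2483 kg·m²·rpm.
Combined I = 0.1303 + 0.8469 + 0.3658 = 1.343 kg·m².
ω_f = L / I = -2483 / 1.343 = -1849 rpm.
KE_i = ½ΣIω² = 44190 J; KE_f = ½(1.343)(193.6)² = 25180 J.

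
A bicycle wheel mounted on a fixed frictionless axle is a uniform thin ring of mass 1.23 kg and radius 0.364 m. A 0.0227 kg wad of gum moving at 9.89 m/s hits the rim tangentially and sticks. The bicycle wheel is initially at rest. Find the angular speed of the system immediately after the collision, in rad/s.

The axle reaction passes through the axle and exerts no torque about it; angular momentum about the axle is conserved through the impact.
I_p = (1.23)(0.364)² = 0.1630 kg·m². Taking the sense of the wad of gum's angular momentum as positive, L_{wad} = m v R = (0.0227)(9.89)(0.364) = 0.08172 kg·m²/s.
L_i = 0 + 0.08172 = 0.08172 kg·m²/s.
After sticking, I_f = I_p + m R² = 0.1630 + (0.0227)(0.364)² = 0.1660 kg·m².
ω_f = L_i / I_f = 0.08172 / 0.1660 = 0.4923 rad/s.

|ω_f| ≈ 0.492 rad/s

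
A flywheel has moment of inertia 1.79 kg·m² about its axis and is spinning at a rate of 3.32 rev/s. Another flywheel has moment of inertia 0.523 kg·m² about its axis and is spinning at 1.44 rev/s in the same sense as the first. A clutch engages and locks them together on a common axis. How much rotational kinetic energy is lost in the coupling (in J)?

The coupling torques are internal; angular momentum about the shared axis is conserved.
Taking A's sense as positive: L = (1.790)(3.32) + (0.5230)(1.44) = 6.696 kg·m²·rev/s.
Combined I = 1.790 + 0.5230 = 2.313 kg·m².
ω_f = L / I = 6.696 / 2.313 = 2.895 rev/s.
KE_i = ½ΣIω² = 410.9 J; KE_f = ½(2.313)(18.19)² = 382.6 J.

ΔKE lost ≈ 28.2 J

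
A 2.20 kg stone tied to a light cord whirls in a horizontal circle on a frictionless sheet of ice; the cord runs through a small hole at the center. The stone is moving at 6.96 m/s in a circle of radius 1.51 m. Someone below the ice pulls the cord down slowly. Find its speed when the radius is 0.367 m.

v₂ ≈ 28.6 m/s

The only horizontal force on the mass is along the cord (radial), so it exerts no torque about the hole and angular momentum m v r is conserved.
v₂ = v₁ r₁ / r₂ = (6.96)(1.51) / (0.367) = 28.64 m/s.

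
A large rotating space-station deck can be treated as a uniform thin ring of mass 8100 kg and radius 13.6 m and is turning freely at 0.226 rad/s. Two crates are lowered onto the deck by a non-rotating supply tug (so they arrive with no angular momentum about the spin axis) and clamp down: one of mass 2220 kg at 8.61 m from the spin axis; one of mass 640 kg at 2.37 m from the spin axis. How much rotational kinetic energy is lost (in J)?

No external torque acts about the spin axis; L_before = L_after.
I_p = (8100)(13.6)² = 1.498e+06 kg·m².
Added inertia Σmr² = (2220)(8.61)² + (640)(2.37)² = 1.682e+05 kg·m²; I_f = 1.498e+06 + 1.682e+05 = 1.666e+06 kg·m².
ω_f = I_p ω_i / I_f = (1.498e+06)(0.226) / 1.666e+06 = 0.2032 rad/s.
KE_i = ½(1.498e+06)(0.2260 rad/s)² = 38260 J; KE_f = ½(1.666e+06)(0.2032)² = 34400 J.

energy lost ≈ 3860 J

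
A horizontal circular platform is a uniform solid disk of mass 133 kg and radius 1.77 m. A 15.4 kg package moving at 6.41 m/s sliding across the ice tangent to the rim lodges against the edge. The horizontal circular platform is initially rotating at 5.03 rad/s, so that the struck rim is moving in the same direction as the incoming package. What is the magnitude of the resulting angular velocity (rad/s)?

About the central axle the impulsive forces during the collision are internal, so angular momentum about that axis is conserved.
I_p = ½(133)(1.77)² = 208.3 kg·m². Taking the sense of the package's angular momentum as positive, L_{package} = m v R = (15.4)(6.41)(1.77) = 174.7 kg·m²/s.
L_i = +I_p ω_p + m v R = +(208.3)(5.03) + 174.7 = 1223 kg·m²/s.
After sticking, I_f = I_p + m R² = 208.3 + (15.4)(1.77)² = 256.6 kg·m².
ω_f = L_i / I_f = 1223 / 256.6 = 4.765 rad/s.

|ω_f| ≈ 4.77 rad/s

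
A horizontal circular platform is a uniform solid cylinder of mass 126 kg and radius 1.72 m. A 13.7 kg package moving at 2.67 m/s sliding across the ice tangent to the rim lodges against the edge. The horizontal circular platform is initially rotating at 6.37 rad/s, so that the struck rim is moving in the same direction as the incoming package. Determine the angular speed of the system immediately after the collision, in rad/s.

|ω_f| ≈ 5.51 rad/s

About the central axle the impulsive forces during the collision are internal, so angular momentum about that axis is conserved.
I_p = ½(126)(1.72)² = 186.4 kg·m². Taking the sense of the package's angular momentum as positive, L_{package} = m v R = (13.7)(2.67)(1.72) = 62.92 kg·m²/s.
L_i = +I_p ω_p + m v R = +(186.4)(6.37) + 62.92 = 1250 kg·m²/s.
After sticking, I_f = I_p + m R² = 186.4 + (13.7)(1.72)² = 226.9 kg·m².
ω_f = L_i / I_f = 1250 / 226.9 = 5.509 rad/s.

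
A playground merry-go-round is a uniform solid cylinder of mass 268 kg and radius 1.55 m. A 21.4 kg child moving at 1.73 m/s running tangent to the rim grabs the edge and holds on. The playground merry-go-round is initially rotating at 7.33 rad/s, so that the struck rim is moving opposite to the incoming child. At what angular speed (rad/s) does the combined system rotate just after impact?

|ω_f| ≈ 6.17 rad/s

About the axle the impulsive forces during the collision are internal, so angular momentum about that axis is conserved.
I_p = ½(268)(1.55)² = 321.9 kg·m². Taking the sense of the child's angular momentum as positive, L_{child} = m v R = (21.4)(1.73)(1.55) = 57.38 kg·m²/s.
L_i = −I_p ω_p + m v R = −(321.9)(7.33) + 57.38 = -2302 kg·m²/s.
After sticking, I_f = I_p + m R² = 321.9 + (21.4)(1.55)² = 373.3 kg·m².
ω_f = L_i / I_f = -2302 / 373.3 = -6.167 rad/s.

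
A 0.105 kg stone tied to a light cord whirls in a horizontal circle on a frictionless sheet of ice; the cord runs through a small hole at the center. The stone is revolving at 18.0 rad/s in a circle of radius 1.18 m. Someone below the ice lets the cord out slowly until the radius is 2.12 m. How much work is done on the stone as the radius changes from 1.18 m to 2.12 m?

W ≈ -16.3 J

No torque about the axis ⇒ m r₁² ω₁ = m r₂² ω₂.
ω₂ = ω₁ (r₁/r₂)² = (18.0)(1.18/2.12)² = 5.577 rad/s.
W = ΔKE = ½m(v₂² − v₁²) = -16.35 J.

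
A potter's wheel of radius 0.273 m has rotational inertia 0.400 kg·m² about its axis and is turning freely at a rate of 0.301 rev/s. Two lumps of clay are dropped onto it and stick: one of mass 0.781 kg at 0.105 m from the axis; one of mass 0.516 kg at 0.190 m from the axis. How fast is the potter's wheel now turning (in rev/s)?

The added mass arrives with no angular momentum about the axis, and any external torque about the axis is negligible, so the system's angular momentum is conserved.
Added inertia Σmr² = (0.781)(0.105)² + (0.516)(0.190)² = 0.02724 kg·m²; I_f = 0.4000 + 0.02724 = 0.4272 kg·m².
ω_f = I_p ω_i / I_f = (0.4000)(0.301) / 0.4272 = 0.2818 rev/s.

ω_f ≈ 0.282 rev/s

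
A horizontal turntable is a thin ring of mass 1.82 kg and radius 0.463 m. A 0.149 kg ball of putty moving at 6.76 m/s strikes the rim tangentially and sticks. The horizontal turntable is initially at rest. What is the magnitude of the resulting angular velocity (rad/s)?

The axle reaction passes through the axle and exerts no torque about it; angular momentum about the axle is conserved through the impact.
I_p = (1.82)(0.463)² = 0.3902 kg·m². Taking the sense of the ball of putty's angular momentum as positive, L_{ball} = m v R = (0.149)(6.76)(0.463) = 0.4664 kg·m²/s.
L_i = 0 + 0.4664 = 0.4664 kg·m²/s.
After sticking, I_f = I_p + m R² = 0.3902 + (0.149)(0.463)² = 0.4221 kg·m².
ω_f = L_i / I_f = 0.4664 / 0.4221 = 1.105 rad/s.

|ω_f| ≈ 1.10 rad/s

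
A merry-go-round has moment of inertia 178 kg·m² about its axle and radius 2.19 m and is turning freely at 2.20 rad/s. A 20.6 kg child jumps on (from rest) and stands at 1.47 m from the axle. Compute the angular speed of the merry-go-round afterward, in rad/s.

ω_f ≈ 1.76 rad/s

No external torque acts about the axle; L_before = L_after.
Added inertia Σmr² = (20.6)(1.47)² = 44.51 kg·m²; I_f = 178.0 + 44.51 = 222.5 kg·m².
ω_f = I_p ω_i / I_f = (178.0)(2.20) / 222.5 = 1.760 rad/s.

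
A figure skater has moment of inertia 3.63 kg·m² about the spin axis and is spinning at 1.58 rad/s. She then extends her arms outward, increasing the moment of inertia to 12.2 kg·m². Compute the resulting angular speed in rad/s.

ω₂ ≈ 0.470 rad/s

Angular momentum about the spin axis is conserved since the torque about it is zero.
ω₂ = I₁ω₁ / I₂ = (3.630)(1.58 rad/s) / (12.20) = 0.4701 rad/s.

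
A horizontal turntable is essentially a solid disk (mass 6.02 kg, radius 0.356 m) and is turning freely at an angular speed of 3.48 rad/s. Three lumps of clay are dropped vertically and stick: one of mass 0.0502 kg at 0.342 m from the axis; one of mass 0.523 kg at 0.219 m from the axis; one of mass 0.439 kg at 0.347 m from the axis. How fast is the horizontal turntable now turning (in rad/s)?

No external torque acts about the axis; L_before = L_after.
I_p = ½(6.02)(0.356)² = 0.3815 kg·m².
Added inertia Σmr² = (0.0502)(0.342)² + (0.523)(0.219)² + (0.439)(0.347)² = 0.08381 kg·m²; I_f = 0.3815 + 0.08381 = 0.4653 kg·m².
ω_f = I_p ω_i / I_f = (0.3815)(3.48) / 0.4653 = 2.853 rad/s.

ω_f ≈ 2.85 rad/s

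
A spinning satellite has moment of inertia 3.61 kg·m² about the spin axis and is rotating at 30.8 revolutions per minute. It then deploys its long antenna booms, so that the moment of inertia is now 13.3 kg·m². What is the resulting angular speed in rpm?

No external torque acts about the spin axis, so angular momentum is conserved.
ω₂ = I₁ω₁ / I₂ = (3.610)(30.8 rpm) / (13.30) = 8.360 rpm.

ω₂ ≈ 8.36 rpm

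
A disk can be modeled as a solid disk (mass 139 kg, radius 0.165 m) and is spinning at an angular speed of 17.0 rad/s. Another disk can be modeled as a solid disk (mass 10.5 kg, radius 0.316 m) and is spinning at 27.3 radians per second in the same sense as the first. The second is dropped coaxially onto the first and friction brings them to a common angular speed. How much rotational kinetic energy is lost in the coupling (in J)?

ΔKE lost ≈ 21.8 J

The coupling torques are internal; angular momentum about the shared axis is conserved.
Moments of inertia: I_A = ½(139)(0.165)² = 1.892 kg·m²; I_B = ½(10.5)(0.316)² = 0.5242 kg·m².
Taking A's sense as positive: L = (1.892)(17.0) + (0.5242)(27.3) = 46.48 kg·m²·rad/s.
Combined I = 1.892 + 0.5242 = 2.416 kg·m².
ω_f = L / I = 46.48 / 2.416 = 19.23 rad/s.
KE_i = ½ΣIω² = 468.8 J; KE_f = ½(2.416)(19.23)² = 447.0 J.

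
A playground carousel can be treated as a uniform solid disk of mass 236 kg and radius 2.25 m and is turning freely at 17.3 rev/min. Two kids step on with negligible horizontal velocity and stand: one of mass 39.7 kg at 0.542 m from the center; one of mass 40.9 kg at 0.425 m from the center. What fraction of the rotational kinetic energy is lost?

No external torque acts about the center; L_before = L_after.
I_p = ½(236)(2.25)² = 597.4 kg·m².
Added inertia Σmr² = (39.7)(0.542)² + (40.9)(0.425)² = 19.05 kg·m²; I_f = 597.4 + 19.05 = 616.4 kg·m².
ω_f = I_p ω_i / I_f = (597.4)(17.3) / 616.4 = 16.77 rpm.
KE_i = ½(597.4)(1.812 rad/s)² = 980.3 J; KE_f = ½(616.4)(1.756)² = 950.0 J.
Fraction lost = 0.03090.

fraction ≈ 0.0309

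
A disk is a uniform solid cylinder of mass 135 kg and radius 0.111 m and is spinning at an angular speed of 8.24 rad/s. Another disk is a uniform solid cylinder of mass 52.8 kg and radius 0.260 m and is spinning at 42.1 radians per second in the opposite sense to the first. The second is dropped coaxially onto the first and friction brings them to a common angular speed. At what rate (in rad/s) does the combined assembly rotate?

|ω_f| ≈ 26.1 rad/s

No external torque acts about the common axis, so total angular momentum is conserved.
Moments of inertia: I_A = ½(135)(0.111)² = 0.8317 kg·m²; I_B = ½(52.8)(0.260)² = 1.785 kg·m².
Taking A's sense as positive: L = (0.8317)(8.24) − (1.785)(42.1) = -68.28 kg·m²·rad/s.
Combined I = 0.8317 + 1.785 = 2.616 kg·m².
ω_f = L / I = -68.28 / 2.616 = -26.10 rad/s.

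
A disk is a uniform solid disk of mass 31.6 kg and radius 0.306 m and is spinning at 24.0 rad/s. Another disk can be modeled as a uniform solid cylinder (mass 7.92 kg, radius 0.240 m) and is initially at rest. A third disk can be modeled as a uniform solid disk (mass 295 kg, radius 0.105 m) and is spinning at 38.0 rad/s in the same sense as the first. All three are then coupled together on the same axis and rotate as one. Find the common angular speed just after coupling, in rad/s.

No external torque acts about the common axis, so total angular momentum is conserved.
Moments of inertia: I_A = ½(31.6)(0.306)² = 1.479 kg·m²; I_B = ½(7.92)(0.240)² = 0.2281 kg·m²; I_C = ½(295)(0.105)² = 1.626 kg·m².
Taking A's sense as positive: L = (1.479)(24.0) + (1.626)(38.0) = 97.30 kg·m²·rad/s.
Combined I = 1.479 + 0.2281 + 1.626 = 3.334 kg·m².
ω_f = L / I = 97.30 / 3.334 = 29.19 rad/s.

|ω_f| ≈ 29.2 rad/s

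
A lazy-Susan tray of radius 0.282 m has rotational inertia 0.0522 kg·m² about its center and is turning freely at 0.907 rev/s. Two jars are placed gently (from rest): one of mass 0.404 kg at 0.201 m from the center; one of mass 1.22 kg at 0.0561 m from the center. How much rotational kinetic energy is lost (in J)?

No external torque acts about the center; L_before = L_after.
Added inertia Σmr² = (0.404)(0.201)² + (1.22)(0.0561)² = 0.02016 kg·m²; I_f = 0.05220 + 0.02016 = 0.07236 kg·m².
ω_f = I_p ω_i / I_f = (0.05220)(0.907) / 0.07236 = 0.6543 rev/s.
KE_i = ½(0.05220)(5.699 rad/s)² = 0.8476 J; KE_f = ½(0.07236)(4.111)² = 0.6115 J.

energy lost ≈ 0.236 J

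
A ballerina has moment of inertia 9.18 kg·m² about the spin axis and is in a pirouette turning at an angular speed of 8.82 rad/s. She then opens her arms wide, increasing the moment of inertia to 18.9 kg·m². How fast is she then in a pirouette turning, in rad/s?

No external torque acts about the spin axis, so angular momentum is conserved.
ω₂ = I₁ω₁ / I₂ = (9.180)(8.82 rad/s) / (18.90) = 4.284 rad/s.

ω₂ ≈ 4.28 rad/s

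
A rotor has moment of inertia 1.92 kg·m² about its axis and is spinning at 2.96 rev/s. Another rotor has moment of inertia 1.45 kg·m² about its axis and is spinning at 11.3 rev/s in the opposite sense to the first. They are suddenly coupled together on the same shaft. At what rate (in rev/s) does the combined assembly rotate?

No external torque acts about the common axis, so total angular momentum is conserved.
Taking A's sense as positive: L = (1.920)(2.96) − (1.450)(11.3) = -10.70 kg·m²·rev/s.
Combined I = 1.920 + 1.450 = 3.370 kg·m².
ω_f = L / I = -10.70 / 3.370 = -3.176 rev/s.

|ω_f| ≈ 3.18 rev/s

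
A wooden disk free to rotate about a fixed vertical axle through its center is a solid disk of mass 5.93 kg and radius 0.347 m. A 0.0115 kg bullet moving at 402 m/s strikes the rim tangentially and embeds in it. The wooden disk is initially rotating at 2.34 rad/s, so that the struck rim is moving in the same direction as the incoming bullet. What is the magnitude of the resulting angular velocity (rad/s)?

|ω_f| ≈ 6.81 rad/s

The axle reaction passes through the axle and exerts no torque about it; angular momentum about the axle is conserved through the impact.
I_p = ½(5.93)(0.347)² = 0.3570 kg·m². Taking the sense of the bullet's angular momentum as positive, L_{bullet} = m v R = (0.0115)(402)(0.347) = 1.604 kg·m²/s.
L_i = +I_p ω_p + m v R = +(0.3570)(2.34) + 1.604 = 2.440 kg·m²/s.
After sticking, I_f = I_p + m R² = 0.3570 + (0.0115)(0.347)² = 0.3584 kg·m².
ω_f = L_i / I_f = 2.440 / 0.3584 = 6.807 rad/s.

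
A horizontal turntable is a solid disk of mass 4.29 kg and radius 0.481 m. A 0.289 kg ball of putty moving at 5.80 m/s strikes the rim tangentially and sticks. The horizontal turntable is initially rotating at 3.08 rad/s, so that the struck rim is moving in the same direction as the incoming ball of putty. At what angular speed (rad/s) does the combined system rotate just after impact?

|ω_f| ≈ 4.15 rad/s

About the axle the impulsive forces during the collision are internal, so angular momentum about that axis is conserved.
I_p = ½(4.29)(0.481)² = 0.4963 kg·m². Taking the sense of the ball of putty's angular momentum as positive, L_{ball} = m v R = (0.289)(5.80)(0.481) = 0.8063 kg·m²/s.
L_i = +I_p ω_p + m v R = +(0.4963)(3.08) + 0.8063 = 2.335 kg·m²/s.
After sticking, I_f = I_p + m R² = 0.4963 + (0.289)(0.481)² = 0.5631 kg·m².
ω_f = L_i / I_f = 2.335 / 0.5631 = 4.146 rad/s.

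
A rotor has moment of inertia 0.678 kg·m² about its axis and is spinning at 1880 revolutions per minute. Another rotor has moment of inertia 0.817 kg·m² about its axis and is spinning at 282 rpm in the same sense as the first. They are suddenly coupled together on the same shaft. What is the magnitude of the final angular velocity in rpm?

The coupling torques are internal; angular momentum about the shared axis is conserved.
Taking A's sense as positive: L = (0.6780)(1880) + (0.8170)(282) = 1505 kg·m²·rpm.
Combined I = 0.6780 + 0.8170 = 1.495 kg·m².
ω_f = L / I = 1505 / 1.495 = 1007 rpm.

|ω_f| ≈ 1010 rpm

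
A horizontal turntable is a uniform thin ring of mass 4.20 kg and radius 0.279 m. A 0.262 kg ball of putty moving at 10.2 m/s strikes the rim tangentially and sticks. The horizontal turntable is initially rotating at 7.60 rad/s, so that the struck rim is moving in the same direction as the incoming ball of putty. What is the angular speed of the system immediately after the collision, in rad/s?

About the axle the impulsive forces during the collision are internal, so angular momentum about that axis is conserved.
I_p = (4.20)(0.279)² = 0.3269 kg·m². Taking the sense of the ball of putty's angular momentum as positive, L_{ball} = m v R = (0.262)(10.2)(0.279) = 0.7456 kg·m²/s.
L_i = +I_p ω_p + m v R = +(0.3269)(7.60) + 0.7456 = 3.230 kg·m²/s.
After sticking, I_f = I_p + m R² = 0.3269 + (0.262)(0.279)² = 0.3473 kg·m².
ω_f = L_i / I_f = 3.230 / 0.3473 = 9.300 rad/s.

|ω_f| ≈ 9.30 rad/s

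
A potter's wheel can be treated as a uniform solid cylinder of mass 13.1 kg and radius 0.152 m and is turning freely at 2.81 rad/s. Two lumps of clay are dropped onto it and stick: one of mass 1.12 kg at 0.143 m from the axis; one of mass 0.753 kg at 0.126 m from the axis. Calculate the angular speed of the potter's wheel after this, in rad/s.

No external torque acts about the axis; L_before = L_after.
I_p = ½(13.1)(0.152)² = 0.1513 kg·m².
Added inertia Σmr² = (1.12)(0.143)² + (0.753)(0.126)² = 0.03486 kg·m²; I_f = 0.1513 + 0.03486 = 0.1862 kg·m².
ω_f = I_p ω_i / I_f = (0.1513)(2.81) / 0.1862 = 2.284 rad/s.

ω_f ≈ 2.28 rad/s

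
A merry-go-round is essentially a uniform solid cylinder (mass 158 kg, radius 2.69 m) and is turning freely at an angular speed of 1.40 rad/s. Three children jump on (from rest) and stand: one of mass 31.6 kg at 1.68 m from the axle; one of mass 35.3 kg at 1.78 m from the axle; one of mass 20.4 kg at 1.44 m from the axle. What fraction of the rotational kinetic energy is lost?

fraction ≈ 0.299

No external torque acts about the axle; L_before = L_after.
I_p = ½(158)(2.69)² = 571.7 kg·m².
Added inertia Σmr² = (31.6)(1.68)² + (35.3)(1.78)² + (20.4)(1.44)² = 243.3 kg·m²; I_f = 571.7 + 243.3 = 815.0 kg·m².
ω_f = I_p ω_i / I_f = (571.7)(1.40) / 815.0 = 0.9820 rad/s.
KE_i = ½(571.7)(1.400 rad/s)² = 560.2 J; KE_f = ½(815.0)(0.9820)² = 393.0 J.
Fraction lost = 0.2986.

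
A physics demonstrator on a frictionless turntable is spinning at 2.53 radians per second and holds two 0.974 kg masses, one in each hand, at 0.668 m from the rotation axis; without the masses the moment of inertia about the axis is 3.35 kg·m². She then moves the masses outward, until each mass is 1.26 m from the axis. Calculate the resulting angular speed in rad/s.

No external torque acts about the spin axis, so angular momentum is conserved.
I₁ = 3.35 + 2(0.974)(0.668)² = 4.219 kg·m²; I₂ = 3.35 + 2(0.974)(1.26)² = 6.443 kg·m².
ω₂ = I₁ω₁ / I₂ = (4.219)(2.53 rad/s) / (6.443) = 1.657 rad/s.

ω₂ ≈ 1.66 rad/s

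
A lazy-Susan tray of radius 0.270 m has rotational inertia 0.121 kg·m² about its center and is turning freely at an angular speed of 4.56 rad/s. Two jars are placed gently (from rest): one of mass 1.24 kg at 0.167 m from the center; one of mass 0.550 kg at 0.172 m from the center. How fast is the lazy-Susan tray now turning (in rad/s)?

The added mass arrives with no angular momentum about the center, and any external torque about the center is negligible, so the system's angular momentum is conserved.
Added inertia Σmr² = (1.24)(0.167)² + (0.550)(0.172)² = 0.05085 kg·m²; I_f = 0.1210 + 0.05085 = 0.1719 kg·m².
ω_f = I_p ω_i / I_f = (0.1210)(4.56) / 0.1719 = 3.211 rad/s.

ω_f ≈ 3.21 rad/s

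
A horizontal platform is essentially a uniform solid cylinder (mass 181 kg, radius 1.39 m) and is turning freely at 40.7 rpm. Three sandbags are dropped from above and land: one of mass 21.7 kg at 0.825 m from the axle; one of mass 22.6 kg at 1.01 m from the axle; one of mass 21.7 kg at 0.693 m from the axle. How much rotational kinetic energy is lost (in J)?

energy lost ≈ 343 J

No external torque acts about the axle; L_before = L_after.
I_p = ½(181)(1.39)² = 174.9 kg·m².
Added inertia Σmr² = (21.7)(0.825)² + (22.6)(1.01)² + (21.7)(0.693)² = 48.25 kg·m²; I_f = 174.9 + 48.25 = 223.1 kg·m².
ω_f = I_p ω_i / I_f = (174.9)(40.7) / 223.1 = 31.90 rpm.
KE_i = ½(174.9)(4.262 rad/s)² = 1588 J; KE_f = ½(223.1)(3.340)² = 1245 J.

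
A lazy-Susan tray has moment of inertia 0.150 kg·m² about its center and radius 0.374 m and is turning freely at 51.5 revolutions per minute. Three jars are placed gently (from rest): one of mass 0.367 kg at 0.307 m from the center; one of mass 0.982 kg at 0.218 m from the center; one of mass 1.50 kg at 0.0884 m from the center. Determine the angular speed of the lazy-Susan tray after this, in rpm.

ω_f ≈ 31.8 rpm

The added mass arrives with no angular momentum about the center, and any external torque about the center is negligible, so the system's angular momentum is conserved.
Added inertia Σmr² = (0.367)(0.307)² + (0.982)(0.218)² + (1.50)(0.0884)² = 0.09298 kg·m²; I_f = 0.1500 + 0.09298 = 0.2430 kg·m².
ω_f = I_p ω_i / I_f = (0.1500)(51.5) / 0.2430 = 31.79 rpm.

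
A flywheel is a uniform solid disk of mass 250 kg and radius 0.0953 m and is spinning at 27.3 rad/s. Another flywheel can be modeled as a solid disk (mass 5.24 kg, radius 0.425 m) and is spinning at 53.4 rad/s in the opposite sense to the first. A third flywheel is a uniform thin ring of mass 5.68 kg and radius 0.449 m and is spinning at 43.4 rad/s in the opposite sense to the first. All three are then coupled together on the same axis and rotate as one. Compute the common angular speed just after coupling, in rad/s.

|ω_f| ≈ 16.0 rad/s

The coupling torques are internal; angular momentum about the shared axis is conserved.
Moments of inertia: I_A = ½(250)(0.0953)² = 1.135 kg·m²; I_B = ½(5.24)(0.425)² = 0.4732 kg·m²; I_C = (5.68)(0.449)² = 1.145 kg·m².
Taking A's sense as positive: L = (1.135)(27.3) − (0.4732)(53.4) − (1.145)(43.4) = -43.98 kg·m²·rad/s.
Combined I = 1.135 + 0.4732 + 1.145 = 2.754 kg·m².
ω_f = L / I = -43.98 / 2.754 = -15.97 rad/s.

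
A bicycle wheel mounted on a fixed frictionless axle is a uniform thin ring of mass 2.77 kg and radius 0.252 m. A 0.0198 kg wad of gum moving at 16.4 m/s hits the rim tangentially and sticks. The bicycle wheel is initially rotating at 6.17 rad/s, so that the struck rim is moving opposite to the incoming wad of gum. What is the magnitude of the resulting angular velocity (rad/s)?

The axle reaction passes through the axle and exerts no torque about it; angular momentum about the axle is conserved through the impact.
I_p = (2.77)(0.252)² = 0.1759 kg·m². Taking the sense of the wad of gum's angular momentum as positive, L_{wad} = m v R = (0.0198)(16.4)(0.252) = 0.08183 kg·m²/s.
L_i = −I_p ω_p + m v R = −(0.1759)(6.17) + 0.08183 = -1.004 kg·m²/s.
After sticking, I_f = I_p + m R² = 0.1759 + (0.0198)(0.252)² = 0.1772 kg·m².
ω_f = L_i / I_f = -1.004 / 0.1772 = -5.664 rad/s.

|ω_f| ≈ 5.66 rad/s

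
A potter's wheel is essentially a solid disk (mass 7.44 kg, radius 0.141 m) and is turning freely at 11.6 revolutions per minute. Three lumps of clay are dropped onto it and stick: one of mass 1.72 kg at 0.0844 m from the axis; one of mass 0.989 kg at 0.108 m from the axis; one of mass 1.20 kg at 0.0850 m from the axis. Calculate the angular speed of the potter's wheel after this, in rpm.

The added mass arrives with no angular momentum about the axis, and any external torque about the axis is negligible, so the system's angular momentum is conserved.
I_p = ½(7.44)(0.141)² = 0.07396 kg·m².
Added inertia Σmr² = (1.72)(0.0844)² + (0.989)(0.108)² + (1.20)(0.0850)² = 0.03246 kg·m²; I_f = 0.07396 + 0.03246 = 0.1064 kg·m².
ω_f = I_p ω_i / I_f = (0.07396)(11.6) / 0.1064 = 8.062 rpm.

ω_f ≈ 8.06 rpm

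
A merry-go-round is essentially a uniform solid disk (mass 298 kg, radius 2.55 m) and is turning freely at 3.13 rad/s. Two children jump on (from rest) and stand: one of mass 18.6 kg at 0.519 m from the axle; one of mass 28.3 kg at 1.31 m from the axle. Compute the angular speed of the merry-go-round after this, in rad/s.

The added mass arrives with no angular momentum about the axle, and any external torque about the axle is negligible, so the system's angular momentum is conserved.
I_p = ½(298)(2.55)² = 968.9 kg·m².
Added inertia Σmr² = (18.6)(0.519)² + (28.3)(1.31)² = 53.58 kg·m²; I_f = 968.9 + 53.58 = 1022 kg·m².
ω_f = I_p ω_i / I_f = (968.9)(3.13) / 1022 = 2.966 rad/s.

ω_f ≈ 2.97 rad/s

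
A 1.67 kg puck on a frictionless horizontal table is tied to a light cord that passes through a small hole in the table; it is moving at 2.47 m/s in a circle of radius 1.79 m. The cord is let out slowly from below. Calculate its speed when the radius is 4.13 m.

Central (radial) force ⇒ zero torque about the center ⇒ m v r is constant.
v₂ = v₁ r₁ / r₂ = (2.47)(1.79) / (4.13) = 1.071 m/s.

v₂ ≈ 1.07 m/s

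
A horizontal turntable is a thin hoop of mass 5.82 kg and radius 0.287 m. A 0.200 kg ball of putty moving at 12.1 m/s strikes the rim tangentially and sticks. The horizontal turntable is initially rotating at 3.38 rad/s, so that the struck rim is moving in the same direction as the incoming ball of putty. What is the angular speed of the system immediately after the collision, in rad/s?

About the axle the impulsive forces during the collision are internal, so angular momentum about that axis is conserved.
I_p = (5.82)(0.287)² = 0.4794 kg·m². Taking the sense of the ball of putty's angular momentum as positive, L_{ball} = m v R = (0.200)(12.1)(0.287) = 0.6945 kg·m²/s.
L_i = +I_p ω_p + m v R = +(0.4794)(3.38) + 0.6945 = 2.315 kg·m²/s.
After sticking, I_f = I_p + m R² = 0.4794 + (0.200)(0.287)² = 0.4959 kg·m².
ω_f = L_i / I_f = 2.315 / 0.4959 = 4.668 rad/s.

|ω_f| ≈ 4.67 rad/s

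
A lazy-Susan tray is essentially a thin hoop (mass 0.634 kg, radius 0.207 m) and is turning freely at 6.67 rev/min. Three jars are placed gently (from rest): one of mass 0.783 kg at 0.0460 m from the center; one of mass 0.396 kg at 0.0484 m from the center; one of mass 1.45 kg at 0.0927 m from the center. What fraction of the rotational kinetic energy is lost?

No external torque acts about the center; L_before = L_after.
I_p = (0.634)(0.207)² = 0.02717 kg·m².
Added inertia Σmr² = (0.783)(0.0460)² + (0.396)(0.0484)² + (1.45)(0.0927)² = 0.01504 kg·m²; I_f = 0.02717 + 0.01504 = 0.04221 kg·m².
ω_f = I_p ω_i / I_f = (0.02717)(6.67) / 0.04221 = 4.293 rpm.
KE_i = ½(0.02717)(0.6985 rad/s)² = 0.006627 J; KE_f = ½(0.04221)(0.4495)² = 0.004265 J.
Fraction lost = 0.3564.

fraction ≈ 0.356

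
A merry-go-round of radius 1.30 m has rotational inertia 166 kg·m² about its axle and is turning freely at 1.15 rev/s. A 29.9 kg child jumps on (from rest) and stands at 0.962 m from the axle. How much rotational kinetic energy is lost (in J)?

The added mass arrives with no angular momentum about the axle, and any external torque about the axle is negligible, so the system's angular momentum is conserved.
Added inertia Σmr² = (29.9)(0.962)² = 27.67 kg·m²; I_f = 166.0 + 27.67 = 193.7 kg·m².
ω_f = I_p ω_i / I_f = (166.0)(1.15) / 193.7 = 0.9857 rev/s.
KE_i = ½(166.0)(7.226 rad/s)² = 4333 J; KE_f = ½(193.7)(6.193)² = 3714 J.

energy lost ≈ 619 J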